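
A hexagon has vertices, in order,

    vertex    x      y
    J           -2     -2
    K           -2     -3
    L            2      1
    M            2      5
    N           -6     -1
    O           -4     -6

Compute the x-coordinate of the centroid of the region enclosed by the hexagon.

-64/35

Apply the surveyor's formula. First the cross-terms c_i = x_i·y_{i+1} − x_{i+1}·y_i:
  2, 4, 8, 28, 32, -4  ⇒  2A = 70, A = 35.
Then Σ (x_i + x_{i+1})·c_i = -384, so x̄ = -384 / (6·35) = -64/35.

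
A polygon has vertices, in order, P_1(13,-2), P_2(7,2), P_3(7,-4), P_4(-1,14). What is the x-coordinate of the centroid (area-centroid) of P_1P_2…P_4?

173/33

Apply the surveyor's formula. First the cross-terms c_i = x_i·y_{i+1} − x_{i+1}·y_i:
  40, -42, 94, -180  ⇒  2A = -88, A = -44.
Then Σ (x_i + x_{i+1})·c_i = -1384, so x̄ = -1384 / (6·(-44)) = 173/33.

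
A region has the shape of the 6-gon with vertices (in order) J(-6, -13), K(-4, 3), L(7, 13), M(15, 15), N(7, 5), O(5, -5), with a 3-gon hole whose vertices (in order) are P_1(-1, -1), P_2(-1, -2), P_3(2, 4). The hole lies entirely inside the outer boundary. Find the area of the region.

207.5

Outer boundary:
Apply the shoelace formula: 2A = Σ (x_i·y_{i+1} − x_{i+1}·y_i), indices taken mod 6.
Cross-terms: -70, -73, -90, -30, -60, -95  ⇒  Σ = -418
Area = |Σ|/2 = 209.
Hole:
Σ = (1) + (0) + (2) = 3
Area = |Σ|/2 = 1.5.
Net area = 209 − 1.5 = 207.5.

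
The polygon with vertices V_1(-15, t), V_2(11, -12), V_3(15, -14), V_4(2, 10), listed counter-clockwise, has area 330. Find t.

Write out the shoelace sum; only the two edges meeting at V_1 involve t:
2·Area = [(2·t − (-15)·10) + ((-15)·(-12) − 11·t)] + 204
       = -9·t + 534 = 660
⇒ t = -14.

-14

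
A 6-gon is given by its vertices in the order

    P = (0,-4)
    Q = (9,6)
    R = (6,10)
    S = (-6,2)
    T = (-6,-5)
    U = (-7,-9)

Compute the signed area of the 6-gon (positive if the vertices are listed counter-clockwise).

Apply the surveyor's formula: 2A = Σ (x_i·y_{i+1} − x_{i+1}·y_i), indices taken mod 6.
P→Q: (0)(6) − (9)(-4) = 36
Q→R: (9)(10) − (6)(6) = 54
R→S: (6)(2) − (-6)(10) = 72
S→T: (-6)(-5) − (-6)(2) = 42
T→U: (-6)(-9) − (-7)(-5) = 19
U→P: (-7)(-4) − (0)(-9) = 28
Σ = 251
Signed area = Σ/2 = 125.5 (positive ⇒ counter-clockwise traversal).

125.5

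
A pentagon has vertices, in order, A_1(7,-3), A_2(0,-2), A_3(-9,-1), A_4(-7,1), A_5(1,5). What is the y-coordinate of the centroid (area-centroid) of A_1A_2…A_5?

Apply Gauss's area formula. First the cross-terms c_i = x_i·y_{i+1} − x_{i+1}·y_i:
  -14, -18, -16, -36, -38  ⇒  2A = -122, A = -61.
Then Σ (y_i + y_{i+1})·c_i = -168, so ȳ = -168 / (6·(-61)) = 28/61.

28/61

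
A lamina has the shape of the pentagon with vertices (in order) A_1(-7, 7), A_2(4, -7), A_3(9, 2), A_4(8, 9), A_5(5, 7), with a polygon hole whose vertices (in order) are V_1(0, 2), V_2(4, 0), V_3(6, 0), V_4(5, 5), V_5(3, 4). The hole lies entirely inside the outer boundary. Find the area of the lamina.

Outer boundary:
Σ = (21) + (71) + (65) + (11) + (84) = 252
Area = |Σ|/2 = 126.
Hole:
Σ = (-8) + (0) + (30) + (5) + (6) = 33
Area = |Σ|/2 = 16.5.
Net area = 126 − 16.5 = 109.5.

109.5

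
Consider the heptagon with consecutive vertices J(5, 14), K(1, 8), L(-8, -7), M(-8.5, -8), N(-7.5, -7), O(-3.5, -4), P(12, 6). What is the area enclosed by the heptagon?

128.75

Apply the surveyor's formula: 2A = Σ (x_i·y_{i+1} − x_{i+1}·y_i), indices taken mod 7.
Σ = (26) + (57) + (4.5) + (-0.5) + (5.5) + (27) + (138) = 257.5
Area = |Σ|/2 = 128.75.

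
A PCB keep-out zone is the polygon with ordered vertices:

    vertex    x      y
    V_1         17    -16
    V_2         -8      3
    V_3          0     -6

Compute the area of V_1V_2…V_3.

Apply Gauss's area formula: 2A = Σ (x_i·y_{i+1} − x_{i+1}·y_i), indices taken mod 3.
Σ = (-77) + (48) + (102) = 73
Area = |Σ|/2 = 36.5.

36.5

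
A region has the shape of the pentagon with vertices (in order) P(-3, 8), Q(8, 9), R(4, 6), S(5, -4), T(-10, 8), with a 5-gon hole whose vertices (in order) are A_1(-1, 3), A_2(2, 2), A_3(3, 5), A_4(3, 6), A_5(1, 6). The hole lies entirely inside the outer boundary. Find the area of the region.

Outer boundary:
Apply the shoelace (surveyor's) formula: 2A = Σ (x_i·y_{i+1} − x_{i+1}·y_i), indices taken mod 5.
Cross-terms: -91, 12, -46, 0, -56  ⇒  Σ = -181
Area = |Σ|/2 = 90.5.
Hole:
Σ = (-8) + (4) + (3) + (12) + (9) = 20
Area = |Σ|/2 = 10.
Net area = 90.5 − 10 = 80.5.

80.5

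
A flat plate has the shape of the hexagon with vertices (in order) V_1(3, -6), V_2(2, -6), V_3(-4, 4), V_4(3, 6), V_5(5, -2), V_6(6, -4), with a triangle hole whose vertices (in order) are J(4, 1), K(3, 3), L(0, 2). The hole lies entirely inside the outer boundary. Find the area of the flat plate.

Outer boundary:
Apply the shoelace formula: 2A = Σ (x_i·y_{i+1} − x_{i+1}·y_i), indices taken mod 6.
V_1→V_2: (3)(-6) − (2)(-6) = -6
V_2→V_3: (2)(4) − (-4)(-6) = -16
V_3→V_4: (-4)(6) − (3)(4) = -36
V_4→V_5: (3)(-2) − (5)(6) = -36
V_5→V_6: (5)(-4) − (6)(-2) = -8
V_6→V_1: (6)(-6) − (3)(-4) = -24
Σ = -126
Area = |Σ|/2 = 63.
Hole:
J→K: (4)(3) − (3)(1) = 9
K→L: (3)(2) − (0)(3) = 6
L→J: (0)(1) − (4)(2) = -8
Σ = 7
Area = |Σ|/2 = 3.5.
Net area = 63 − 3.5 = 59.5.

59.5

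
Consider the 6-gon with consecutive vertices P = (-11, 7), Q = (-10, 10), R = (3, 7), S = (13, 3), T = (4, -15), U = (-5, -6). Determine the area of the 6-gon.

Apply the shoelace (surveyor's) formula: 2A = Σ (x_i·y_{i+1} − x_{i+1}·y_i), indices taken mod 6.
Cross-terms: -40, -100, -82, -207, -99, -101  ⇒  Σ = -629
Area = |Σ|/2 = 314.5.

314.5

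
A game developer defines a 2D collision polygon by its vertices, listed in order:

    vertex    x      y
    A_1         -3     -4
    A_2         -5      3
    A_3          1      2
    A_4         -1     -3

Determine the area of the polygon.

Σ = (-29) + (-13) + (-1) + (-5) = -48
Area = |Σ|/2 = 24.

24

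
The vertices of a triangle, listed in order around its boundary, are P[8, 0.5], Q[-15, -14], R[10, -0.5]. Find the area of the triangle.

26

Apply the shoelace formula: 2A = Σ (x_i·y_{i+1} − x_{i+1}·y_i), indices taken mod 3.
Σ = (-104.5) + (147.5) + (9) = 52
Area = |Σ|/2 = 26.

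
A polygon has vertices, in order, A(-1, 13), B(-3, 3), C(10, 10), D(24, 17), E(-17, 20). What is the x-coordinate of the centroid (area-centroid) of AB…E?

673/158

Apply Gauss's area formula. First the cross-terms c_i = x_i·y_{i+1} − x_{i+1}·y_i:
  36, -60, -70, 769, -201  ⇒  2A = 474, A = 237.
Then Σ (x_i + x_{i+1})·c_i = 6057, so x̄ = 6057 / (6·237) = 673/158.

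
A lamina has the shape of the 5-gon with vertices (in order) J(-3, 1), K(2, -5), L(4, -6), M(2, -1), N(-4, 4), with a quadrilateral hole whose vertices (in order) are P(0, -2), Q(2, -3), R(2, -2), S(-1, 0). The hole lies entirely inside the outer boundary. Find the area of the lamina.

17.5

Outer boundary:
Apply the shoelace (surveyor's) formula: 2A = Σ (x_i·y_{i+1} − x_{i+1}·y_i), indices taken mod 5.
J→K: (-3)(-5) − (2)(1) = 13
K→L: (2)(-6) − (4)(-5) = 8
L→M: (4)(-1) − (2)(-6) = 8
M→N: (2)(4) − (-4)(-1) = 4
N→J: (-4)(1) − (-3)(4) = 8
Σ = 41
Area = |Σ|/2 = 20.5.
Hole:
Apply the shoelace formula: 2A = Σ (x_i·y_{i+1} − x_{i+1}·y_i), indices taken mod 4.
Σ = (4) + (2) + (-2) + (2) = 6
Area = |Σ|/2 = 3.
Net area = 20.5 − 3 = 17.5.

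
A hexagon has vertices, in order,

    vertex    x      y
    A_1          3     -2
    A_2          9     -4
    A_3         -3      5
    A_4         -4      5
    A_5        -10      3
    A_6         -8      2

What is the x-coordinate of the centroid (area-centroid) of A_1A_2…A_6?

Apply the shoelace formula. First the cross-terms c_i = x_i·y_{i+1} − x_{i+1}·y_i:
  6, 33, 5, 38, 4, 10  ⇒  2A = 96, A = 48.
Then Σ (x_i + x_{i+1})·c_i = -419, so x̄ = -419 / (6·48) = -419/288.

-419/288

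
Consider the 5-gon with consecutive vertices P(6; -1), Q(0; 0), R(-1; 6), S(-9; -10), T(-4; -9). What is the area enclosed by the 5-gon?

81.5

P→Q: (6)(0) − (0)(-1) = 0
Q→R: (0)(6) − (-1)(0) = 0
R→S: (-1)(-10) − (-9)(6) = 64
S→T: (-9)(-9) − (-4)(-10) = 41
T→P: (-4)(-1) − (6)(-9) = 58
Σ = 163
Area = |Σ|/2 = 81.5.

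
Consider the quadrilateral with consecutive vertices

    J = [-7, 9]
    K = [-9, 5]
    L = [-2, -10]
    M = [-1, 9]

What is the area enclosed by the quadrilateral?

Apply the surveyor's formula: 2A = Σ (x_i·y_{i+1} − x_{i+1}·y_i), indices taken mod 4.
Cross-terms: 46, 100, -28, 54  ⇒  Σ = 172
Area = |Σ|/2 = 86.

86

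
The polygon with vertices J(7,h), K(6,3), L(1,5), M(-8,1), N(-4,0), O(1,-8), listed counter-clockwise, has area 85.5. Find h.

2

The doubled signed area Σ (x_i y_{i+1} − x_{i+1} y_i) is linear in h.
With h=0 it equals 181; the coefficient of h is -5 (from the two edges through J).
So -5·h + 181 = 2·85.5 = 171 ⇒ h = 2.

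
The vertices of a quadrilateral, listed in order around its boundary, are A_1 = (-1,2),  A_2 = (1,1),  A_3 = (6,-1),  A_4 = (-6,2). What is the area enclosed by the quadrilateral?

7

Apply the shoelace (surveyor's) formula: 2A = Σ (x_i·y_{i+1} − x_{i+1}·y_i), indices taken mod 4.
Σ = (-3) + (-7) + (6) + (-10) = -14
Area = |Σ|/2 = 7.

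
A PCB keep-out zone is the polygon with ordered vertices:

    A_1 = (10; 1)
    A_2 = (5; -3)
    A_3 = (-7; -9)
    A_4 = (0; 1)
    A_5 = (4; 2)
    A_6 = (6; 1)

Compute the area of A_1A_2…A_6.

Apply the shoelace (surveyor's) formula: 2A = Σ (x_i·y_{i+1} − x_{i+1}·y_i), indices taken mod 6.
A_1→A_2: (10)(-3) − (5)(1) = -35
A_2→A_3: (5)(-9) − (-7)(-3) = -66
A_3→A_4: (-7)(1) − (0)(-9) = -7
A_4→A_5: (0)(2) − (4)(1) = -4
A_5→A_6: (4)(1) − (6)(2) = -8
A_6→A_1: (6)(1) − (10)(1) = -4
Σ = -124
Area = |Σ|/2 = 62.

62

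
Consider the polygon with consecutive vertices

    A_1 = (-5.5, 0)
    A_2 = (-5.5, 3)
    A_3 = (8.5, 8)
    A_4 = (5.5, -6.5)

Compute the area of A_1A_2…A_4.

Apply Gauss's area formula: 2A = Σ (x_i·y_{i+1} − x_{i+1}·y_i), indices taken mod 4.
Cross-terms: -16.5, -69.5, -99.25, -35.75  ⇒  Σ = -221
Area = |Σ|/2 = 110.5.

110.5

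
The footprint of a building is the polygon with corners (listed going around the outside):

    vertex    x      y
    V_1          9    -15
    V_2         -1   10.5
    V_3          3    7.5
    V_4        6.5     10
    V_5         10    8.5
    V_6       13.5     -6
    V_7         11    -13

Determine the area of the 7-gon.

Apply the shoelace (surveyor's) formula: 2A = Σ (x_i·y_{i+1} − x_{i+1}·y_i), indices taken mod 7.
Σ = (79.5) + (-39) + (-18.75) + (-44.75) + (-174.75) + (-109.5) + (-48) = -355.25
Area = |Σ|/2 = 177.625.

177.625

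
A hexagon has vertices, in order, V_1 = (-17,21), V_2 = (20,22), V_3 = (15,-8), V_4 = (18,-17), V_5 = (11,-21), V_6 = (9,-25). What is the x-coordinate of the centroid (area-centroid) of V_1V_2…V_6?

529/106

Apply the shoelace (surveyor's) formula. First the cross-terms c_i = x_i·y_{i+1} − x_{i+1}·y_i:
  -794, -490, -111, -191, -86, -236  ⇒  2A = -1908, A = -954.
Then Σ (x_i + x_{i+1})·c_i = -28566, so x̄ = -28566 / (6·(-954)) = 529/106.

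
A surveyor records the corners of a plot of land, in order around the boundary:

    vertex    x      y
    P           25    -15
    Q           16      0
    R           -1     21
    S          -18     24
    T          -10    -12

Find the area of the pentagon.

918

Σ = (240) + (336) + (354) + (456) + (450) = 1836
Area = |Σ|/2 = 918.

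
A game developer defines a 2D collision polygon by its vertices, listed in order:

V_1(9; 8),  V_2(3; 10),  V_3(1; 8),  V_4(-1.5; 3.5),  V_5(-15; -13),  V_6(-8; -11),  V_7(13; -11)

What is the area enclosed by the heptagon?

V_1→V_2: (9)(10) − (3)(8) = 66
V_2→V_3: (3)(8) − (1)(10) = 14
V_3→V_4: (1)(3.5) − (-1.5)(8) = 15.5
V_4→V_5: (-1.5)(-13) − (-15)(3.5) = 72
V_5→V_6: (-15)(-11) − (-8)(-13) = 61
V_6→V_7: (-8)(-11) − (13)(-11) = 231
V_7→V_1: (13)(8) − (9)(-11) = 203
Σ = 662.5
Area = |Σ|/2 = 331.25.

331.25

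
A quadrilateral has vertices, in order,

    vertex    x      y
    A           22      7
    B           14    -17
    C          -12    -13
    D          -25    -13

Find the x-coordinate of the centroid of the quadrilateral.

987/229

Apply the shoelace (surveyor's) formula. First the cross-terms c_i = x_i·y_{i+1} − x_{i+1}·y_i:
  -472, -386, -169, 111  ⇒  2A = -916, A = -458.
Then Σ (x_i + x_{i+1})·c_i = -11844, so x̄ = -11844 / (6·(-458)) = 987/229.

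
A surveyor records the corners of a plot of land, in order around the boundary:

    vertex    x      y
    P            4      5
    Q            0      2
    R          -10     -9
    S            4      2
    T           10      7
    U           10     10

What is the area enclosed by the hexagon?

46

P→Q: (4)(2) − (0)(5) = 8
Q→R: (0)(-9) − (-10)(2) = 20
R→S: (-10)(2) − (4)(-9) = 16
S→T: (4)(7) − (10)(2) = 8
T→U: (10)(10) − (10)(7) = 30
U→P: (10)(5) − (4)(10) = 10
Σ = 92
Area = |Σ|/2 = 46.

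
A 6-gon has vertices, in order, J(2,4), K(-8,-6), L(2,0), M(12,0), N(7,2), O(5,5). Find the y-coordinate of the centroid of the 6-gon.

67/91

Apply the shoelace (surveyor's) formula. First the cross-terms c_i = x_i·y_{i+1} − x_{i+1}·y_i:
  20, 12, 0, 24, 25, 10  ⇒  2A = 91, A = 45.5.
Then Σ (y_i + y_{i+1})·c_i = 201, so ȳ = 201 / (6·45.5) = 67/91.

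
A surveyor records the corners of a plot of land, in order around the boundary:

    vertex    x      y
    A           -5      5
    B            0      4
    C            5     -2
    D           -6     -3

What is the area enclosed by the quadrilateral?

Σ = (-20) + (-20) + (-27) + (-45) = -112
Area = |Σ|/2 = 56.

56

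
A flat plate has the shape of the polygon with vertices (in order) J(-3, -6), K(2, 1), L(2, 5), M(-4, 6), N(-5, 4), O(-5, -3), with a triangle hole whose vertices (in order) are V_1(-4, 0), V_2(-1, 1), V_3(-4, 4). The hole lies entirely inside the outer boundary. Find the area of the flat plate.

Outer boundary:
Apply the shoelace formula: 2A = Σ (x_i·y_{i+1} − x_{i+1}·y_i), indices taken mod 6.
Σ = (9) + (8) + (32) + (14) + (35) + (21) = 119
Area = |Σ|/2 = 59.5.
Hole:
Σ = (-4) + (0) + (16) = 12
Area = |Σ|/2 = 6.
Net area = 59.5 − 6 = 53.5.

53.5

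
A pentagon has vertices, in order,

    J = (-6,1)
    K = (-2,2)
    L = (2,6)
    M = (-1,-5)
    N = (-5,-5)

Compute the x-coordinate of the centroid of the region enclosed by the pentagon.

Apply the surveyor's formula. First the cross-terms c_i = x_i·y_{i+1} − x_{i+1}·y_i:
  -10, -16, -4, -20, -35  ⇒  2A = -85, A = -42.5.
Then Σ (x_i + x_{i+1})·c_i = 581, so x̄ = 581 / (6·(-42.5)) = -581/255.

-581/255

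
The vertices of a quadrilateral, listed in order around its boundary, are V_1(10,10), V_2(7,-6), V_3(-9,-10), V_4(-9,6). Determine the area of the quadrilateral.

Apply Gauss's area formula: 2A = Σ (x_i·y_{i+1} − x_{i+1}·y_i), indices taken mod 4.
Σ = (-130) + (-124) + (-144) + (-150) = -548
Area = |Σ|/2 = 274.

274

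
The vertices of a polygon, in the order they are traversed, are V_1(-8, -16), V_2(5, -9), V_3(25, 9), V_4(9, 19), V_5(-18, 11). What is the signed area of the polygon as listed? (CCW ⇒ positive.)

Apply the shoelace (surveyor's) formula: 2A = Σ (x_i·y_{i+1} − x_{i+1}·y_i), indices taken mod 5.
V_1→V_2: (-8)(-9) − (5)(-16) = 152
V_2→V_3: (5)(9) − (25)(-9) = 270
V_3→V_4: (25)(19) − (9)(9) = 394
V_4→V_5: (9)(11) − (-18)(19) = 441
V_5→V_1: (-18)(-16) − (-8)(11) = 376
Σ = 1633
Signed area = Σ/2 = 816.5 (positive ⇒ counter-clockwise traversal).

816.5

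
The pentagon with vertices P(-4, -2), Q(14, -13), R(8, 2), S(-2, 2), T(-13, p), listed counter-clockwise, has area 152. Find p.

The doubled signed area Σ (x_i y_{i+1} − x_{i+1} y_i) is linear in p.
With p=0 it equals 284; the coefficient of p is 2 (from the two edges through T).
So 2·p + 284 = 2·152 = 304 ⇒ p = 10.

10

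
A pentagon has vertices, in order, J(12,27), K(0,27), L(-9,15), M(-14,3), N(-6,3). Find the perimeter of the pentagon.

|JK| = √((-12)² + (0)²) = √144 = 12
|KL| = √((-9)² + (-12)²) = √225 = 15
|LM| = √((-5)² + (-12)²) = √169 = 13
|MN| = √((8)² + (0)²) = √64 = 8
|NJ| = √((18)² + (24)²) = √900 = 30
Perimeter = 12 + 15 + 13 + 8 + 30 = 78.

78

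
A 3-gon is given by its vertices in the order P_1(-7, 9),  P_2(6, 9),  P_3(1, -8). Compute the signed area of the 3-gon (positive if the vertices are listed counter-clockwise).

-110.5

Apply the surveyor's formula: 2A = Σ (x_i·y_{i+1} − x_{i+1}·y_i), indices taken mod 3.
Σ = (-117) + (-57) + (-47) = -221
Signed area = Σ/2 = -110.5 (negative ⇒ clockwise traversal).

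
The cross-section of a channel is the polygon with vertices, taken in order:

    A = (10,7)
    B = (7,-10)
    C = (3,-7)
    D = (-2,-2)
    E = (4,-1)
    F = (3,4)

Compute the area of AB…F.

89

Cross-terms: -149, -19, -20, 10, 19, -19  ⇒  Σ = -178
Area = |Σ|/2 = 89.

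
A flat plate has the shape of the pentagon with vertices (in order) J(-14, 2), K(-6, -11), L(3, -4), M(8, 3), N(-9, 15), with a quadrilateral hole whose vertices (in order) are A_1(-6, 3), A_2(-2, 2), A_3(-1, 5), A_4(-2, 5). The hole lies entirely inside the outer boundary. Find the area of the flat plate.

294

Outer boundary:
Apply Gauss's area formula: 2A = Σ (x_i·y_{i+1} − x_{i+1}·y_i), indices taken mod 5.
Cross-terms: 166, 57, 41, 147, 192  ⇒  Σ = 603
Area = |Σ|/2 = 301.5.
Hole:
Cross-terms: -6, -8, 5, 24  ⇒  Σ = 15
Area = |Σ|/2 = 7.5.
Net area = 301.5 − 7.5 = 294.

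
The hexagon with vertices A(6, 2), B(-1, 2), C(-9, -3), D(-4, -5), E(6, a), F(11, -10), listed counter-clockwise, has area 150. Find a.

Write out the shoelace sum; only the two edges meeting at E involve a:
2·Area = [((-4)·a − 6·(-5)) + (6·(-10) − 11·a)] + 150
       = -15·a + 120 = 300
⇒ a = -12.

-12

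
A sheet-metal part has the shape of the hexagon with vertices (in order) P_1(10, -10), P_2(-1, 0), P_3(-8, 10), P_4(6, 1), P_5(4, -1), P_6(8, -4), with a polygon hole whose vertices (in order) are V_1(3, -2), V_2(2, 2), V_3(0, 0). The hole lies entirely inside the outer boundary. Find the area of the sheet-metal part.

68

Outer boundary:
Apply Gauss's area formula: 2A = Σ (x_i·y_{i+1} − x_{i+1}·y_i), indices taken mod 6.
P_1→P_2: (10)(0) − (-1)(-10) = -10
P_2→P_3: (-1)(10) − (-8)(0) = -10
P_3→P_4: (-8)(1) − (6)(10) = -68
P_4→P_5: (6)(-1) − (4)(1) = -10
P_5→P_6: (4)(-4) − (8)(-1) = -8
P_6→P_1: (8)(-10) − (10)(-4) = -40
Σ = -146
Area = |Σ|/2 = 73.
Hole:
V_1→V_2: (3)(2) − (2)(-2) = 10
V_2→V_3: (2)(0) − (0)(2) = 0
V_3→V_1: (0)(-2) − (3)(0) = 0
Σ = 10
Area = |Σ|/2 = 5.
Net area = 73 − 5 = 68.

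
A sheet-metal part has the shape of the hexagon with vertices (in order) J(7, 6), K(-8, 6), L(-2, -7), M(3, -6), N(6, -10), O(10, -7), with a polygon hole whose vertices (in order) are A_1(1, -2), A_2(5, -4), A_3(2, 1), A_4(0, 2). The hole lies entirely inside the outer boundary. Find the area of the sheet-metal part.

171.5

Outer boundary:
Σ = (90) + (68) + (33) + (6) + (58) + (109) = 364
Area = |Σ|/2 = 182.
Hole:
Apply the shoelace formula: 2A = Σ (x_i·y_{i+1} − x_{i+1}·y_i), indices taken mod 4.
Cross-terms: 6, 13, 4, -2  ⇒  Σ = 21
Area = |Σ|/2 = 10.5.
Net area = 182 − 10.5 = 171.5.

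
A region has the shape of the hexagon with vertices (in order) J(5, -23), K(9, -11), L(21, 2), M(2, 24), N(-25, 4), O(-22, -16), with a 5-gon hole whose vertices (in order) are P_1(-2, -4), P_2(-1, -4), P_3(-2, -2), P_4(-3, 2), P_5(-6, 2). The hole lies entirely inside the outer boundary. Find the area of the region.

1280.5

Outer boundary:
Apply Gauss's area formula: 2A = Σ (x_i·y_{i+1} − x_{i+1}·y_i), indices taken mod 6.
Σ = (152) + (249) + (500) + (608) + (488) + (586) = 2583
Area = |Σ|/2 = 1291.5.
Hole:
Σ = (4) + (-6) + (-10) + (6) + (28) = 22
Area = |Σ|/2 = 11.
Net area = 1291.5 − 11 = 1280.5.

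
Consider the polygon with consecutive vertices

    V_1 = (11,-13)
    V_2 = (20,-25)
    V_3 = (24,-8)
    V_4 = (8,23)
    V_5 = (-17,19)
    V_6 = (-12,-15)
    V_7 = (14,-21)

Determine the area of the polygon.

Cross-terms: -15, 440, 616, 543, 483, 462, 49  ⇒  Σ = 2578
Area = |Σ|/2 = 1289.

1289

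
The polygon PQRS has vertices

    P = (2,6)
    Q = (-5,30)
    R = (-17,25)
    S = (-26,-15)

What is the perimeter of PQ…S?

114

|PQ| = √((-7)² + (24)²) = √625 = 25
|QR| = √((-12)² + (-5)²) = √169 = 13
|RS| = √((-9)² + (-40)²) = √1681 = 41
|SP| = √((28)² + (21)²) = √1225 = 35
Perimeter = 25 + 13 + 41 + 35 = 114.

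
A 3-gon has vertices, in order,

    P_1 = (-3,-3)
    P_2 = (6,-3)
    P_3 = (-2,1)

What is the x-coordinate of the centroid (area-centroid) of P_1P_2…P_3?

Apply Gauss's area formula. First the cross-terms c_i = x_i·y_{i+1} − x_{i+1}·y_i:
  27, 0, 9  ⇒  2A = 36, A = 18.
Then Σ (x_i + x_{i+1})·c_i = 36, so x̄ = 36 / (6·18) = 1/3.

1/3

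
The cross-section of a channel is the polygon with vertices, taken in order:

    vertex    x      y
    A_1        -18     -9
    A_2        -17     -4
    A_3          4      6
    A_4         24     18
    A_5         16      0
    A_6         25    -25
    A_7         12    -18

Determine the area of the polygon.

Apply Gauss's area formula: 2A = Σ (x_i·y_{i+1} − x_{i+1}·y_i), indices taken mod 7.
A_1→A_2: (-18)(-4) − (-17)(-9) = -81
A_2→A_3: (-17)(6) − (4)(-4) = -86
A_3→A_4: (4)(18) − (24)(6) = -72
A_4→A_5: (24)(0) − (16)(18) = -288
A_5→A_6: (16)(-25) − (25)(0) = -400
A_6→A_7: (25)(-18) − (12)(-25) = -150
A_7→A_1: (12)(-9) − (-18)(-18) = -432
Σ = -1509
Area = |Σ|/2 = 754.5.

754.5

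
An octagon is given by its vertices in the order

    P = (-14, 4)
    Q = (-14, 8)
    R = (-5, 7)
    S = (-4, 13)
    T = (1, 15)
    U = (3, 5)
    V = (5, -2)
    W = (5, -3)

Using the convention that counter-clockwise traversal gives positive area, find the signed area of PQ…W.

Apply the shoelace formula: 2A = Σ (x_i·y_{i+1} − x_{i+1}·y_i), indices taken mod 8.
P→Q: (-14)(8) − (-14)(4) = -56
Q→R: (-14)(7) − (-5)(8) = -58
R→S: (-5)(13) − (-4)(7) = -37
S→T: (-4)(15) − (1)(13) = -73
T→U: (1)(5) − (3)(15) = -40
U→V: (3)(-2) − (5)(5) = -31
V→W: (5)(-3) − (5)(-2) = -5
W→P: (5)(4) − (-14)(-3) = -22
Σ = -322
Signed area = Σ/2 = -161 (negative ⇒ clockwise traversal).

-161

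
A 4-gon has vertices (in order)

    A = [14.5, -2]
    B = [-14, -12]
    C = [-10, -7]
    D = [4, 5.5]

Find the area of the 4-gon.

169.375

A→B: (14.5)(-12) − (-14)(-2) = -202
B→C: (-14)(-7) − (-10)(-12) = -22
C→D: (-10)(5.5) − (4)(-7) = -27
D→A: (4)(-2) − (14.5)(5.5) = -87.75
Σ = -338.75
Area = |Σ|/2 = 169.375.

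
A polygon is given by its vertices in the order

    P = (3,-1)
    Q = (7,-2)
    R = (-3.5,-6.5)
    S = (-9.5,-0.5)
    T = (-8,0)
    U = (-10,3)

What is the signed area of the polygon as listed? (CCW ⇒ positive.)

Σ = (1) + (-52.5) + (-60) + (-4) + (-24) + (1) = -138.5
Signed area = Σ/2 = -69.25 (negative ⇒ clockwise traversal).

-69.25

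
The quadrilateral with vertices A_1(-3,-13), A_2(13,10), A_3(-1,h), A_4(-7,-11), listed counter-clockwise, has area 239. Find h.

13

Write out the shoelace sum; only the two edges meeting at A_3 involve h:
2·Area = [(13·h − (-1)·10) + ((-1)·(-11) − (-7)·h)] + 197
       = 20·h + 218 = 478
⇒ h = 13.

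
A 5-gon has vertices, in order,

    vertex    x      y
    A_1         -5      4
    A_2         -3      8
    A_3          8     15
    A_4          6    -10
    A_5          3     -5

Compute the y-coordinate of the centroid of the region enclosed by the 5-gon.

Apply the surveyor's formula. First the cross-terms c_i = x_i·y_{i+1} − x_{i+1}·y_i:
  -28, -109, -170, 0, -13  ⇒  2A = -320, A = -160.
Then Σ (y_i + y_{i+1})·c_i = -3680, so ȳ = -3680 / (6·(-160)) = 23/6.

23/6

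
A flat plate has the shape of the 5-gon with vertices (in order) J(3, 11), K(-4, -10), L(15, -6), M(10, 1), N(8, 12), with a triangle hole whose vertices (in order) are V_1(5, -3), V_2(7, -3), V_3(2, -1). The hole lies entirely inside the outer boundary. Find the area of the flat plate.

211.5

Outer boundary:
Apply the shoelace (surveyor's) formula: 2A = Σ (x_i·y_{i+1} − x_{i+1}·y_i), indices taken mod 5.
Σ = (14) + (174) + (75) + (112) + (52) = 427
Area = |Σ|/2 = 213.5.
Hole:
Apply Gauss's area formula: 2A = Σ (x_i·y_{i+1} − x_{i+1}·y_i), indices taken mod 3.
V_1→V_2: (5)(-3) − (7)(-3) = 6
V_2→V_3: (7)(-1) − (2)(-3) = -1
V_3→V_1: (2)(-3) − (5)(-1) = -1
Σ = 4
Area = |Σ|/2 = 2.
Net area = 213.5 − 2 = 211.5.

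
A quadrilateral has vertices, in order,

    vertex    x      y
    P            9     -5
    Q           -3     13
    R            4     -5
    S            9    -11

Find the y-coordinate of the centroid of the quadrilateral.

-1

Apply the shoelace (surveyor's) formula. First the cross-terms c_i = x_i·y_{i+1} − x_{i+1}·y_i:
  102, -37, 1, 54  ⇒  2A = 120, A = 60.
Then Σ (y_i + y_{i+1})·c_i = -360, so ȳ = -360 / (6·60) = -1.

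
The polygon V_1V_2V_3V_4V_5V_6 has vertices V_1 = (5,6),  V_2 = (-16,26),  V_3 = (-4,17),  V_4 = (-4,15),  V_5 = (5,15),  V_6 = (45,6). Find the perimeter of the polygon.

|V_1V_2| = √((-21)² + (20)²) = √841 = 29
|V_2V_3| = √((12)² + (-9)²) = √225 = 15
|V_3V_4| = √((0)² + (-2)²) = √4 = 2
|V_4V_5| = √((9)² + (0)²) = √81 = 9
|V_5V_6| = √((40)² + (-9)²) = √1681 = 41
|V_6V_1| = √((-40)² + (0)²) = √1600 = 40
Perimeter = 29 + 15 + 2 + 9 + 41 + 40 = 136.

136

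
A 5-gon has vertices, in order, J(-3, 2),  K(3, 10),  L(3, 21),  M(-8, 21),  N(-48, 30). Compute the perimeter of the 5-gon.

126

|JK| = √((6)² + (8)²) = √100 = 10
|KL| = √((0)² + (11)²) = √121 = 11
|LM| = √((-11)² + (0)²) = √121 = 11
|MN| = √((-40)² + (9)²) = √1681 = 41
|NJ| = √((45)² + (-28)²) = √2809 = 53
Perimeter = 10 + 11 + 11 + 41 + 53 = 126.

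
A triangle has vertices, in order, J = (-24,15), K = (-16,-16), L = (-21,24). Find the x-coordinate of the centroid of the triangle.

-61/3

Apply Gauss's area formula. First the cross-terms c_i = x_i·y_{i+1} − x_{i+1}·y_i:
  624, -720, 261  ⇒  2A = 165, A = 82.5.
Then Σ (x_i + x_{i+1})·c_i = -10065, so x̄ = -10065 / (6·82.5) = -61/3.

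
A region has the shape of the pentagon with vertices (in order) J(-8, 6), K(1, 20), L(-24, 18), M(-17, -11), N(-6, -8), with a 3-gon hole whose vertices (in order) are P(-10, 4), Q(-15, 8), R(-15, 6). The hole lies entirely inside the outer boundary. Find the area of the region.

431

Outer boundary:
Apply the shoelace (surveyor's) formula: 2A = Σ (x_i·y_{i+1} − x_{i+1}·y_i), indices taken mod 5.
J→K: (-8)(20) − (1)(6) = -166
K→L: (1)(18) − (-24)(20) = 498
L→M: (-24)(-11) − (-17)(18) = 570
M→N: (-17)(-8) − (-6)(-11) = 70
N→J: (-6)(6) − (-8)(-8) = -100
Σ = 872
Area = |Σ|/2 = 436.
Hole:
Apply the shoelace formula: 2A = Σ (x_i·y_{i+1} − x_{i+1}·y_i), indices taken mod 3.
Σ = (-20) + (30) + (0) = 10
Area = |Σ|/2 = 5.
Net area = 436 − 5 = 431.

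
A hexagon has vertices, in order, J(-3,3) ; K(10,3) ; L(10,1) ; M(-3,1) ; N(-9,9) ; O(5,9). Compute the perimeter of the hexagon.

62

|JK| = √((13)² + (0)²) = √169 = 13
|KL| = √((0)² + (-2)²) = √4 = 2
|LM| = √((-13)² + (0)²) = √169 = 13
|MN| = √((-6)² + (8)²) = √100 = 10
|NO| = √((14)² + (0)²) = √196 = 14
|OJ| = √((-8)² + (-6)²) = √100 = 10
Perimeter = 13 + 2 + 13 + 10 + 14 + 10 = 62.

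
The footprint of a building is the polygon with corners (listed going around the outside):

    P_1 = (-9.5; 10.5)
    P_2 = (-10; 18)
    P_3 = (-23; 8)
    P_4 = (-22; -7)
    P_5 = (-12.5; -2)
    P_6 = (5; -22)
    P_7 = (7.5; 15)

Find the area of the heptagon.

Apply the shoelace (surveyor's) formula: 2A = Σ (x_i·y_{i+1} − x_{i+1}·y_i), indices taken mod 7.
P_1→P_2: (-9.5)(18) − (-10)(10.5) = -66
P_2→P_3: (-10)(8) − (-23)(18) = 334
P_3→P_4: (-23)(-7) − (-22)(8) = 337
P_4→P_5: (-22)(-2) − (-12.5)(-7) = -43.5
P_5→P_6: (-12.5)(-22) − (5)(-2) = 285
P_6→P_7: (5)(15) − (7.5)(-22) = 240
P_7→P_1: (7.5)(10.5) − (-9.5)(15) = 221.25
Σ = 1307.75
Area = |Σ|/2 = 653.875.

653.875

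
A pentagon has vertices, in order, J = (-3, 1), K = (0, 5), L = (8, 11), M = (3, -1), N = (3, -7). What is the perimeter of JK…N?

|JK| = √((3)² + (4)²) = √25 = 5
|KL| = √((8)² + (6)²) = √100 = 10
|LM| = √((-5)² + (-12)²) = √169 = 13
|MN| = √((0)² + (-6)²) = √36 = 6
|NJ| = √((-6)² + (8)²) = √100 = 10
Perimeter = 5 + 10 + 13 + 6 + 10 = 44.

44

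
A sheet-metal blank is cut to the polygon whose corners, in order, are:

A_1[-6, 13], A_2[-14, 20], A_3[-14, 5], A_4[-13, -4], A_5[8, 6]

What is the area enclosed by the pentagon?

Apply the surveyor's formula: 2A = Σ (x_i·y_{i+1} − x_{i+1}·y_i), indices taken mod 5.
Σ = (62) + (210) + (121) + (-46) + (140) = 487
Area = |Σ|/2 = 243.5.

243.5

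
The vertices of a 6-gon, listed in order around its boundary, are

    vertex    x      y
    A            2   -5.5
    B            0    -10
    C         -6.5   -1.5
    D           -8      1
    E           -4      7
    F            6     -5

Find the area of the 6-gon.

100.25

Σ = (-20) + (-65) + (-18.5) + (-52) + (-22) + (-23) = -200.5
Area = |Σ|/2 = 100.25.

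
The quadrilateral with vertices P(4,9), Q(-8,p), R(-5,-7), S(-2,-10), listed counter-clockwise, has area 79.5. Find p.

-3

The doubled signed area Σ (x_i y_{i+1} − x_{i+1} y_i) is linear in p.
With p=0 it equals 186; the coefficient of p is 9 (from the two edges through Q).
So 9·p + 186 = 2·79.5 = 159 ⇒ p = -3.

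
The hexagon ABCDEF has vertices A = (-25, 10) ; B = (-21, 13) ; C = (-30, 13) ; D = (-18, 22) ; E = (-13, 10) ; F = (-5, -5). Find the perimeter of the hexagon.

84

|AB| = √((4)² + (3)²) = √25 = 5
|BC| = √((-9)² + (0)²) = √81 = 9
|CD| = √((12)² + (9)²) = √225 = 15
|DE| = √((5)² + (-12)²) = √169 = 13
|EF| = √((8)² + (-15)²) = √289 = 17
|FA| = √((-20)² + (15)²) = √625 = 25
Perimeter = 5 + 9 + 15 + 13 + 17 + 25 = 84.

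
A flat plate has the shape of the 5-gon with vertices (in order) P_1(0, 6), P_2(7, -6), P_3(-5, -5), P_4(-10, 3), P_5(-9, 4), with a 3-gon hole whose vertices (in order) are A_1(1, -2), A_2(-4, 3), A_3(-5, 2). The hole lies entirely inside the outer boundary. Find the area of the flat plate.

114.5

Outer boundary:
Σ = (-42) + (-65) + (-65) + (-13) + (-54) = -239
Area = |Σ|/2 = 119.5.
Hole:
Cross-terms: -5, 7, 8  ⇒  Σ = 10
Area = |Σ|/2 = 5.
Net area = 119.5 − 5 = 114.5.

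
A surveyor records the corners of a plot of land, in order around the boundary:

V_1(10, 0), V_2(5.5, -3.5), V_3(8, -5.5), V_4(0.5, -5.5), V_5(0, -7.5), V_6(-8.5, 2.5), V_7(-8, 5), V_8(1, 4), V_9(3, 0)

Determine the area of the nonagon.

Apply the shoelace (surveyor's) formula: 2A = Σ (x_i·y_{i+1} − x_{i+1}·y_i), indices taken mod 9.
Σ = (-35) + (-2.25) + (-41.25) + (-3.75) + (-63.75) + (-22.5) + (-37) + (-12) + (0) = -217.5
Area = |Σ|/2 = 108.75.

108.75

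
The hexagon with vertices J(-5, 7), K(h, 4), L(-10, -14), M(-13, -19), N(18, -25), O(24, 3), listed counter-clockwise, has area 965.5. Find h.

The doubled signed area Σ (x_i y_{i+1} − x_{i+1} y_i) is linear in h.
With h=0 it equals 1532; the coefficient of h is -21 (from the two edges through K).
So -21·h + 1532 = 2·965.5 = 1931 ⇒ h = -19.

-19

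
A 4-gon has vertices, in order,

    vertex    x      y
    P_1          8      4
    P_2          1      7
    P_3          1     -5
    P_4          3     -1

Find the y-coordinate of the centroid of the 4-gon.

Apply Gauss's area formula. First the cross-terms c_i = x_i·y_{i+1} − x_{i+1}·y_i:
  52, -12, 14, 20  ⇒  2A = 74, A = 37.
Then Σ (y_i + y_{i+1})·c_i = 524, so ȳ = 524 / (6·37) = 262/111.

262/111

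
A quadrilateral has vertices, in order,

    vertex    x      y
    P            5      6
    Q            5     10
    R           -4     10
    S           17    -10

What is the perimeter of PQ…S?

|PQ| = √((0)² + (4)²) = √16 = 4
|QR| = √((-9)² + (0)²) = √81 = 9
|RS| = √((21)² + (-20)²) = √841 = 29
|SP| = √((-12)² + (16)²) = √400 = 20
Perimeter = 4 + 9 + 29 + 20 = 62.

62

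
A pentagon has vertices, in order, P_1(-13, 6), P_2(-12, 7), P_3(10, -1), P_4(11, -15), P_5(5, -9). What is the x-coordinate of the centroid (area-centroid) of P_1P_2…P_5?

Apply Gauss's area formula. First the cross-terms c_i = x_i·y_{i+1} − x_{i+1}·y_i:
  -19, -58, -139, -24, -87  ⇒  2A = -327, A = -163.5.
Then Σ (x_i + x_{i+1})·c_i = -2016, so x̄ = -2016 / (6·(-163.5)) = 224/109.

224/109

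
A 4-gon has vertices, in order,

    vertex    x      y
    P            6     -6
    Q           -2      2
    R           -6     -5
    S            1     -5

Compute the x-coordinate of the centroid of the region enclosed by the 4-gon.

Apply the shoelace formula. First the cross-terms c_i = x_i·y_{i+1} − x_{i+1}·y_i:
  0, 22, 35, 24  ⇒  2A = 81, A = 40.5.
Then Σ (x_i + x_{i+1})·c_i = -183, so x̄ = -183 / (6·40.5) = -61/81.

-61/81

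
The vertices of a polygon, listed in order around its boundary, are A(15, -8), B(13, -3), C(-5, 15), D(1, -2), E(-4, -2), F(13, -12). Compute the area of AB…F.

187

Apply the surveyor's formula: 2A = Σ (x_i·y_{i+1} − x_{i+1}·y_i), indices taken mod 6.
Cross-terms: 59, 180, -5, -10, 74, 76  ⇒  Σ = 374
Area = |Σ|/2 = 187.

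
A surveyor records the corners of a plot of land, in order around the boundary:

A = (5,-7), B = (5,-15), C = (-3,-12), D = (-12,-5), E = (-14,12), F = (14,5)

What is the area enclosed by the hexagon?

A→B: (5)(-15) − (5)(-7) = -40
B→C: (5)(-12) − (-3)(-15) = -105
C→D: (-3)(-5) − (-12)(-12) = -129
D→E: (-12)(12) − (-14)(-5) = -214
E→F: (-14)(5) − (14)(12) = -238
F→A: (14)(-7) − (5)(5) = -123
Σ = -849
Area = |Σ|/2 = 424.5.

424.5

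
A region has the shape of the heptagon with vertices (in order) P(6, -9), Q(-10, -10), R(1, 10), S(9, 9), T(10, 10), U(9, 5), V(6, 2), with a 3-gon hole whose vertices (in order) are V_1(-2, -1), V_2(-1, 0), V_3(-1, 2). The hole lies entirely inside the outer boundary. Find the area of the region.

218.5

Outer boundary:
Σ = (-150) + (-90) + (-81) + (0) + (-40) + (-12) + (-66) = -439
Area = |Σ|/2 = 219.5.
Hole:
Apply the shoelace formula: 2A = Σ (x_i·y_{i+1} − x_{i+1}·y_i), indices taken mod 3.
V_1→V_2: (-2)(0) − (-1)(-1) = -1
V_2→V_3: (-1)(2) − (-1)(0) = -2
V_3→V_1: (-1)(-1) − (-2)(2) = 5
Σ = 2
Area = |Σ|/2 = 1.
Net area = 219.5 − 1 = 218.5.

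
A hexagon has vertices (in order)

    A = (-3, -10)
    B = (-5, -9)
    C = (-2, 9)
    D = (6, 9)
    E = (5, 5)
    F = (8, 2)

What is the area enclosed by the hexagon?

Apply the surveyor's formula: 2A = Σ (x_i·y_{i+1} − x_{i+1}·y_i), indices taken mod 6.
Cross-terms: -23, -63, -72, -15, -30, -74  ⇒  Σ = -277
Area = |Σ|/2 = 138.5.

138.5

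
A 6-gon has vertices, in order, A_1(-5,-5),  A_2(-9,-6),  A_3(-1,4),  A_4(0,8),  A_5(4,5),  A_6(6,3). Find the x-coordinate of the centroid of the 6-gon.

Apply Gauss's area formula. First the cross-terms c_i = x_i·y_{i+1} − x_{i+1}·y_i:
  -15, -42, -8, -32, -18, -15  ⇒  2A = -130, A = -65.
Then Σ (x_i + x_{i+1})·c_i = 315, so x̄ = 315 / (6·(-65)) = -21/26.

-21/26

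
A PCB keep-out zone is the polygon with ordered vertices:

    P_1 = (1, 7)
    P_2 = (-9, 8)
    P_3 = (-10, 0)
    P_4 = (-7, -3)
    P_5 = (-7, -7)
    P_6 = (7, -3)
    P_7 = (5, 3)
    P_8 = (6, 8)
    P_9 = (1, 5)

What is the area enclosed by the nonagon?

Cross-terms: 71, 80, 30, 28, 70, 36, 22, 22, 2  ⇒  Σ = 361
Area = |Σ|/2 = 180.5.

180.5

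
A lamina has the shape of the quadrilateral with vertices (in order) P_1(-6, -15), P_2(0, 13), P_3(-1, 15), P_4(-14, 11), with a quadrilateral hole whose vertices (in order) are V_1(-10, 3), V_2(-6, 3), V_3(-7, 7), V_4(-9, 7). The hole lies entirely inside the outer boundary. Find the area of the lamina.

Outer boundary:
Apply Gauss's area formula: 2A = Σ (x_i·y_{i+1} − x_{i+1}·y_i), indices taken mod 4.
Cross-terms: -78, 13, 199, 276  ⇒  Σ = 410
Area = |Σ|/2 = 205.
Hole:
Σ = (-12) + (-21) + (14) + (43) = 24
Area = |Σ|/2 = 12.
Net area = 205 − 12 = 193.

193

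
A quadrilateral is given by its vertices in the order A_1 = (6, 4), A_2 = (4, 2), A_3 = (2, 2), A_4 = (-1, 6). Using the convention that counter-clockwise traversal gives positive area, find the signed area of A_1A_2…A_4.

-13

Cross-terms: -4, 4, 14, -40  ⇒  Σ = -26
Signed area = Σ/2 = -13 (negative ⇒ clockwise traversal).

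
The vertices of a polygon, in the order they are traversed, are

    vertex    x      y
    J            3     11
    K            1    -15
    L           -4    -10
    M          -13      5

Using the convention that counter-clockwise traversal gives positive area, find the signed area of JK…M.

-217

Apply the shoelace formula: 2A = Σ (x_i·y_{i+1} − x_{i+1}·y_i), indices taken mod 4.
J→K: (3)(-15) − (1)(11) = -56
K→L: (1)(-10) − (-4)(-15) = -70
L→M: (-4)(5) − (-13)(-10) = -150
M→J: (-13)(11) − (3)(5) = -158
Σ = -434
Signed area = Σ/2 = -217 (negative ⇒ clockwise traversal).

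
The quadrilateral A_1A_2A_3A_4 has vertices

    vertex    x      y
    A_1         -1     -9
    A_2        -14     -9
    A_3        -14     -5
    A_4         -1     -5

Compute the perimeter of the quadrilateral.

|A_1A_2| = √((-13)² + (0)²) = √169 = 13
|A_2A_3| = √((0)² + (4)²) = √16 = 4
|A_3A_4| = √((13)² + (0)²) = √169 = 13
|A_4A_1| = √((0)² + (-4)²) = √16 = 4
Perimeter = 13 + 4 + 13 + 4 = 34.

34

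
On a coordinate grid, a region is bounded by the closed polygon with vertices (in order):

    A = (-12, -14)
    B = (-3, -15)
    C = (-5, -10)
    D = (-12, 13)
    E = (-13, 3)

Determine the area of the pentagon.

129.5

Apply the shoelace formula: 2A = Σ (x_i·y_{i+1} − x_{i+1}·y_i), indices taken mod 5.
A→B: (-12)(-15) − (-3)(-14) = 138
B→C: (-3)(-10) − (-5)(-15) = -45
C→D: (-5)(13) − (-12)(-10) = -185
D→E: (-12)(3) − (-13)(13) = 133
E→A: (-13)(-14) − (-12)(3) = 218
Σ = 259
Area = |Σ|/2 = 129.5.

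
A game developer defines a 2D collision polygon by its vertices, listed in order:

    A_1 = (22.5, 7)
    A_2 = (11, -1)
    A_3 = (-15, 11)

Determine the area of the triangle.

173

Apply the surveyor's formula: 2A = Σ (x_i·y_{i+1} − x_{i+1}·y_i), indices taken mod 3.
Cross-terms: -99.5, 106, -352.5  ⇒  Σ = -346
Area = |Σ|/2 = 173.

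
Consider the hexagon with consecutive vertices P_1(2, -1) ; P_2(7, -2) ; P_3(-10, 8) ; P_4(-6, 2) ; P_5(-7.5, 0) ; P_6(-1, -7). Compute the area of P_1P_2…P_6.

Apply the shoelace (surveyor's) formula: 2A = Σ (x_i·y_{i+1} − x_{i+1}·y_i), indices taken mod 6.
Σ = (3) + (36) + (28) + (15) + (52.5) + (15) = 149.5
Area = |Σ|/2 = 74.75.

74.75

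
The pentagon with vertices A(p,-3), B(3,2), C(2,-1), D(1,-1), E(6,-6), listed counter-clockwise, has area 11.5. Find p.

Write out the shoelace sum; only the two edges meeting at A involve p:
2·Area = [(6·(-3) − p·(-6)) + (p·2 − 3·(-3))] + -8
       = 8·p + -17 = 23
⇒ p = 5.

5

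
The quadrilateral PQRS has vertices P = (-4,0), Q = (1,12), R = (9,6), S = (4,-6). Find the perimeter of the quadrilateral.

46

|PQ| = √((5)² + (12)²) = √169 = 13
|QR| = √((8)² + (-6)²) = √100 = 10
|RS| = √((-5)² + (-12)²) = √169 = 13
|SP| = √((-8)² + (6)²) = √100 = 10
Perimeter = 13 + 10 + 13 + 10 = 46.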